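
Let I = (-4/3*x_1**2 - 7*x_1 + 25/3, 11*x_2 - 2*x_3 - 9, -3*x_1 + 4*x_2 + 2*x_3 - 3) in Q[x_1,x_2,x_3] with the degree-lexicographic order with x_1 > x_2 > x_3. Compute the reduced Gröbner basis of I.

Buchberger's algorithm terminates because the ascending chain of leading-term ideals stabilizes.

f_1 = -4/3*x_1**2 - 7*x_1 + 25/3, LT = x_1**2.
f_2 = 11*x_2 - 2*x_3 - 9, LT = x_2.
f_3 = -3*x_1 + 4*x_2 + 2*x_3 - 3, LT = x_1.

S(f_1,f_3): lcm = x_1**2. S = 4/3*x_1*x_2 + 2/3*x_1*x_3 + 17/4*x_1 - 25/4.
  leading term x_1*x_2: subtract (4/33*x_1)·f_2 from 4/3*x_1*x_2 + 2/3*x_1*x_3 + 17/4*x_1 - 25/4 → 10/11*x_1*x_3 + 235/44*x_1 - 25/4
  leading term x_1*x_3: subtract (-10/33*x_3)·f_3 from 10/11*x_1*x_3 + 235/44*x_1 - 25/4 → 40/33*x_2*x_3 + 20/33*x_3**2 + 235/44*x_1 - 10/11*x_3 - 25/4
  leading term x_2*x_3: subtract (40/363*x_3)·f_2 from 40/33*x_2*x_3 + 20/33*x_3**2 + 235/44*x_1 - 10/11*x_3 - 25/4 → 100/121*x_3**2 + 235/44*x_1 + 10/121*x_3 - 25/4
  leading term x_3**2: no divisor's leading term divides it; move 100/121*x_3**2 to the remainder.
  leading term x_1: subtract (-235/132)·f_3 from 235/44*x_1 + 10/121*x_3 - 25/4 → 235/33*x_2 + 2645/726*x_3 - 255/22
  leading term x_2: subtract (235/363)·f_2 from 235/33*x_2 + 2645/726*x_3 - 255/22 → 1195/242*x_3 - 1395/242
  leading term x_3: no divisor's leading term divides it; move 1195/242*x_3 to the remainder.
  leading term 1: no divisor's leading term divides it; move -1395/242 to the remainder.
  remainder 100/121*x_3**2 + 1195/242*x_3 - 1395/242 ≠ 0; add g_4 = 100/121*x_3**2 + 1195/242*x_3 - 1395/242 to the basis.

The other S-polynomials (S(f_1,f_2), S(f_2,f_3), S(f_1,g_4), S(f_2,g_4), S(f_3,g_4)) all reduce to 0 modulo the current basis, so we have a Gröbner basis.
Inter-reduce: drop elements whose leading term is divisible by another's, tail-reduce, and make monic.

G = {x_3**2 + 239/40*x_3 - 279/40, x_1 - 10/11*x_3 - 1/11, x_2 - 2/11*x_3 - 9/11}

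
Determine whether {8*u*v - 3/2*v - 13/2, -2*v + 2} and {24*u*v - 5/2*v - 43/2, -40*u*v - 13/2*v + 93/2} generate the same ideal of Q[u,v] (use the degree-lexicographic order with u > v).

Equality of ideals is decidable: compute both reduced Gröbner bases (unique for the ordering) and check whether they agree.
Buchberger on the first generating set:
f_1 = 8*u*v - 3/2*v - 13/2, LT = u*v.
f_2 = -2*v + 2, LT = v.

S(f_1,f_2): lcm = u*v. S = u - 3/16*v - 13/16.
  reduce S modulo (f_1, f_2):
  remainder u - 1 ≠ 0; add g_3 = u - 1 to the basis.

The other S-polynomials (S(f_1,g_3), S(f_2,g_3)) all reduce to 0 modulo the current basis, so we have a Gröbner basis.
Inter-reduce: drop elements whose leading term is divisible by another's, tail-reduce, and make monic.
Reduced Gröbner basis: {u - 1, v - 1}.

Buchberger on the second generating set:
h_1 = 24*u*v - 5/2*v - 43/2, LT = u*v.
h_2 = -40*u*v - 13/2*v + 93/2, LT = u*v.

S(h_1,h_2): lcm = u*v. S = -4/15*v + 4/15.
  reduce S modulo (h_1, h_2):
  remainder -4/15*v + 4/15 ≠ 0; add k_3 = -4/15*v + 4/15 to the basis.

S(h_1,k_3): lcm = u*v. S = u - 5/48*v - 43/48.
  reduce S modulo (h_1, h_2, k_3):
  remainder u - 1 ≠ 0; add k_4 = u - 1 to the basis.

The other S-polynomials (S(h_2,k_3), S(h_1,k_4), S(h_2,k_4), S(k_3,k_4)) all reduce to 0 modulo the current basis, so we have a Gröbner basis.
Inter-reduce: drop elements whose leading term is divisible by another's, tail-reduce, and make monic.
Reduced Gröbner basis: {u - 1, v - 1}.

Same reduced basis, so the two generating sets span the same ideal.

Yes, the ideals are equal.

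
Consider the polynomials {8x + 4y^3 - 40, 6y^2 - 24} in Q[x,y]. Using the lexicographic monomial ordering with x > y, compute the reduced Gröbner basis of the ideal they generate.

f_1 = 8x + 4y^3 - 40, LT = x.
f_2 = 6y^2 - 24, LT = y^2.

The S-polynomials (S(f_1,f_2)) all reduce to 0 modulo the current basis, so we have a Gröbner basis.

G = {x + 2y - 5, y^2 - 4}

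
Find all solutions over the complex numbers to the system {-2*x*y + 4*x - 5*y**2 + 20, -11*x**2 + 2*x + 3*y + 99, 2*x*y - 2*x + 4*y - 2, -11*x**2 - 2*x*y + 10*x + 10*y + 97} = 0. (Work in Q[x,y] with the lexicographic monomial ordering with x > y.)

Compute a lex Gröbner basis by Buchberger's algorithm.
f_1 = -2*x*y + 4*x - 5*y**2 + 20, LT = x*y.
f_2 = -11*x**2 + 2*x + 3*y + 99, LT = x**2.
f_3 = 2*x*y - 2*x + 4*y - 2, LT = x*y.
f_4 = -11*x**2 - 2*x*y + 10*x + 10*y + 97, LT = x**2.

S(f_1,f_2): lcm = x**2*y. S = -2*x**2 + 5/2*x*y**2 + 2/11*x*y - 10*x + 3/11*y**2 + 9*y.
  reduce S modulo (f_1, f_2, f_3, f_4):
  remainder -25/4*y**3 - 279/22*y**2 + 368/11*y + 372/11 ≠ 0; add h_5 = -25/4*y**3 - 279/22*y**2 + 368/11*y + 372/11 to the basis.

S(f_1,f_3): lcm = x*y. S = -x + 5/2*y**2 - 2*y - 9.
  reduce S modulo (f_1, f_2, f_3, f_4, h_5):
  remainder -x + 5/2*y**2 - 2*y - 9 ≠ 0; add h_6 = -x + 5/2*y**2 - 2*y - 9 to the basis.

S(f_1,f_4): lcm = x**2*y. S = -2*x**2 + 51/22*x*y**2 + 10/11*x*y - 10*x + 10/11*y**2 + 97/11*y.
  reduce S modulo (f_1, f_2, f_3, f_4, h_5, h_6):
  remainder 377/605*y**2 - 618/605*y - 272/605 ≠ 0; add h_7 = 377/605*y**2 - 618/605*y - 272/605 to the basis.

S(f_2,f_3): lcm = x**2*y. S = x**2 - 24/11*x*y + x - 3/11*y**2 - 9*y.
  reduce S modulo (f_1, f_2, f_3, f_4, h_5, h_6, h_7):
  remainder -28651/4147*y + 57302/4147 ≠ 0; add h_8 = -28651/4147*y + 57302/4147 to the basis.

The other S-polynomials (S(f_2,f_4), S(f_3,f_4), S(f_1,h_5), S(f_2,h_5), S(f_3,h_5), S(f_4,h_5), S(f_1,h_6), S(f_2,h_6), S(f_3,h_6), S(f_4,h_6), S(h_5,h_6), S(f_1,h_7), S(f_2,h_7), S(f_3,h_7), S(f_4,h_7), S(h_5,h_7), S(h_6,h_7), S(f_1,h_8), S(f_2,h_8), S(f_3,h_8), S(f_4,h_8), S(h_5,h_8), S(h_6,h_8), S(h_7,h_8)) all reduce to 0 modulo the current basis, so we have a Gröbner basis.
Inter-reduce: drop elements whose leading term is divisible by another's, tail-reduce, and make monic.
Reduced Gröbner basis: {x + 3, y - 2}.

The lex basis is triangular: the last element involves only y. Solving y - 2 = 0 gives y ∈ {2}; substituting each value into the earlier elements determines the remaining variables.
  y = 2: the earlier basis element becomes x + 3 = 0, giving x = -3 — point (-3, 2).

{(-3, 2)}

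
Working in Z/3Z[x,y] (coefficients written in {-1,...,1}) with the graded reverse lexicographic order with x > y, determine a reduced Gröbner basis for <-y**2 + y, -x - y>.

f_1 = -y**2 + y, LT = y**2.
f_2 = -x - y, LT = x.

The S-polynomials (S(f_1,f_2)) all reduce to 0 modulo the current basis, so we have a Gröbner basis.

G = {y**2 - y, x + y}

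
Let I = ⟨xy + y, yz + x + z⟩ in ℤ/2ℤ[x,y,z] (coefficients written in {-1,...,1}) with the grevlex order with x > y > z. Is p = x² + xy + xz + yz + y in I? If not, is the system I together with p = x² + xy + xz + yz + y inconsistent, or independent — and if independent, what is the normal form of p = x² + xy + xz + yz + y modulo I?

First compute the reduced Gröbner basis of I by Buchberger's algorithm.
f_1 = xy + y, LT = xy.
f_2 = yz + x + z, LT = yz.

S(f_1,f_2): lcm = xyz. S = x² + xz + yz.
  leading term x²: no divisor's leading term divides it; move x² to the remainder.
  leading term xz: no divisor's leading term divides it; move xz to the remainder.
  leading term yz: subtract (1)·f_2 from yz → x + z
  leading term x: no divisor's leading term divides it; move x to the remainder.
  leading term z: no divisor's leading term divides it; move z to the remainder.
  remainder x² + xz + x + z ≠ 0; add h_3 = x² + xz + x + z to the basis.

S(f_1,h_3): lcm = x²y. S = xyz + yz.
  leading term xyz: subtract (z)·f_1 from xyz + yz → 0
  remainder 0.

S(f_2,h_3): leading monomials are coprime, so the S-polynomial reduces to 0 (Buchberger's first criterion).
Every S-polynomial of the final basis reduces to 0, so we have a Gröbner basis.
Inter-reduce: drop elements whose leading term is divisible by another's, tail-reduce, and make monic.
Reduced Gröbner basis: {x² + xz + x + z, xy + y, yz + x + z}.
Label its elements g_1 = x² + xz + x + z, g_2 = xy + y, g_3 = yz + x + z.

Reduce p = x² + xy + xz + yz + y modulo G:
  leading term x²: subtract (1)·g_1 from x² + xy + xz + yz + y → xy + yz + x + y + z
  leading term xy: subtract (1)·g_2 from xy + yz + x + y + z → yz + x + z
  leading term yz: subtract (1)·g_3 from yz + x + z → 0
  normal form = 0.
Since the normal form is 0, p ∈ I.

x² + xy + xz + yz + y lies in I (it reduces to 0).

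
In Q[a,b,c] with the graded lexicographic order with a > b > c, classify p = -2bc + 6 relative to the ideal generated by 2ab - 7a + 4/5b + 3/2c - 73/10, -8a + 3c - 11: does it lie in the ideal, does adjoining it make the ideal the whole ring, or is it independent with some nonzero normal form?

First compute the reduced Gröbner basis of I by Buchberger's algorithm.
f_1 = 2ab - 7a + 4/5b + 3/2c - 73/10, LT = ab.
f_2 = -8a + 3c - 11, LT = a.

S(f_1,f_2): lcm = ab. S = 3/8bc - 7/2a - 39/40b + 3/4c - 73/20.
  reduce S modulo (f_1, f_2):
  remainder 3/8bc - 39/40b - 9/16c + 93/80 ≠ 0; add h_3 = 3/8bc - 39/40b - 9/16c + 93/80 to the basis.

The other S-polynomials (S(f_1,h_3), S(f_2,h_3)) all reduce to 0 modulo the current basis, so we have a Gröbner basis.
Inter-reduce: drop elements whose leading term is divisible by another's, tail-reduce, and make monic.
Reduced Gröbner basis: {bc - 13/5b - 3/2c + 31/10, a - 3/8c + 11/8}.
Label its elements g_1 = bc - 13/5b - 3/2c + 31/10, g_2 = a - 3/8c + 11/8.

Reduce p = -2bc + 6 modulo G:
  leading term bc: subtract (-2)·g_1 from -2bc + 6 → -26/5b - 3c + 61/5
  leading term b: no divisor's leading term divides it; move -26/5b to the remainder.
  leading term c: no divisor's leading term divides it; move -3c to the remainder.
  leading term 1: no divisor's leading term divides it; move 61/5 to the remainder.
  normal form = -26/5b - 3c + 61/5.
The normal form is nonzero, so p ∉ I. Since p minus its normal form lies in I, I + (p) = I + (r) where r = -26/5b - 3c + 61/5; decide whether this ideal is the whole ring.
Run Buchberger on G together with r (pairs among the g_i already reduce to 0 since G is a Gröbner basis):
g_1 = bc - 13/5b - 3/2c + 31/10, LT = bc.
g_2 = a - 3/8c + 11/8, LT = a.
r = -26/5b - 3c + 61/5, LT = b.

S(g_1,r): lcm = bc. S = -15/26c^2 - 13/5b + 11/13c + 31/10.
  reduce S modulo (g_1, g_2, r):
  remainder -15/26c^2 + 61/26c - 3 ≠ 0; add m_4 = -15/26c^2 + 61/26c - 3 to the basis.

The other S-polynomials (S(g_1,g_2), S(g_2,r), S(g_1,m_4), S(g_2,m_4), S(r,m_4)) all reduce to 0 modulo the current basis, so we have a Gröbner basis.
Inter-reduce: drop elements whose leading term is divisible by another's, tail-reduce, and make monic.
Reduced Gröbner basis: {c^2 - 61/15c + 26/5, a - 3/8c + 11/8, b + 15/26c - 61/26}.
The reduced Gröbner basis of I + (p) is {c^2 - 61/15c + 26/5, a - 3/8c + 11/8, b + 15/26c - 61/26} ≠ {1}, a proper ideal, so the enlarged system stays consistent: p is independent of I, with normal form -26/5b - 3c + 61/5.

-2bc + 6 is independent of I; its normal form modulo I is -26/5b - 3c + 61/5.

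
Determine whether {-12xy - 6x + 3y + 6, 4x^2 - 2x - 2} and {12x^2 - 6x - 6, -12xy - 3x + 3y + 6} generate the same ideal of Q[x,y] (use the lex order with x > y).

No, the ideals differ.

For a fixed monomial order, each ideal has a unique reduced Gröbner basis; comparing bases decides equality.
Buchberger on the first generating set:
f_1 = -12xy - 6x + 3y + 6, LT = xy.
f_2 = 4x^2 - 2x - 2, LT = x^2.

S(f_1,f_2): lcm = x^2y. S = 1/2x^2 + 1/4xy - 1/2x + 1/2y.
  leading term x^2: subtract (1/8)·f_2 from 1/2x^2 + 1/4xy - 1/2x + 1/2y → 1/4xy - 1/4x + 1/2y + 1/4
  leading term xy: subtract (-1/48)·f_1 from 1/4xy - 1/4x + 1/2y + 1/4 → -3/8x + 9/16y + 3/8
  leading term x: no divisor's leading term divides it; move -3/8x to the remainder.
  leading term y: no divisor's leading term divides it; move 9/16y to the remainder.
  leading term 1: no divisor's leading term divides it; move 3/8 to the remainder.
  remainder -3/8x + 9/16y + 3/8 ≠ 0; add g_3 = -3/8x + 9/16y + 3/8 to the basis.

S(f_1,g_3): lcm = xy. S = 1/2x + 3/2y^2 + 3/4y - 1/2.
  leading term x: subtract (-4/3)·g_3 from 1/2x + 3/2y^2 + 3/4y - 1/2 → 3/2y^2 + 3/2y
  leading term y^2: no divisor's leading term divides it; move 3/2y^2 to the remainder.
  leading term y: no divisor's leading term divides it; move 3/2y to the remainder.
  remainder 3/2y^2 + 3/2y ≠ 0; add g_4 = 3/2y^2 + 3/2y to the basis.

The other S-polynomials (S(f_2,g_3), S(f_1,g_4), S(f_2,g_4), S(g_3,g_4)) all reduce to 0 modulo the current basis, so we have a Gröbner basis.
Inter-reduce: drop elements whose leading term is divisible by another's, tail-reduce, and make monic.
Reduced Gröbner basis: {x - 3/2y - 1, y^2 + y}.

Buchberger on the second generating set:
h_1 = 12x^2 - 6x - 6, LT = x^2.
h_2 = -12xy - 3x + 3y + 6, LT = xy.

S(h_1,h_2): lcm = x^2y. S = -1/4x^2 - 1/4xy + 1/2x - 1/2y.
  leading term x^2: subtract (-1/48)·h_1 from -1/4x^2 - 1/4xy + 1/2x - 1/2y → -1/4xy + 3/8x - 1/2y - 1/8
  leading term xy: subtract (1/48)·h_2 from -1/4xy + 3/8x - 1/2y - 1/8 → 7/16x - 9/16y - 1/4
  leading term x: no divisor's leading term divides it; move 7/16x to the remainder.
  leading term y: no divisor's leading term divides it; move -9/16y to the remainder.
  leading term 1: no divisor's leading term divides it; move -1/4 to the remainder.
  remainder 7/16x - 9/16y - 1/4 ≠ 0; add k_3 = 7/16x - 9/16y - 1/4 to the basis.

S(h_2,k_3): lcm = xy. S = 1/4x + 9/7y^2 + 9/28y - 1/2.
  leading term x: subtract (4/7)·k_3 from 1/4x + 9/7y^2 + 9/28y - 1/2 → 9/7y^2 + 9/14y - 5/14
  leading term y^2: no divisor's leading term divides it; move 9/7y^2 to the remainder.
  leading term y: no divisor's leading term divides it; move 9/14y to the remainder.
  leading term 1: no divisor's leading term divides it; move -5/14 to the remainder.
  remainder 9/7y^2 + 9/14y - 5/14 ≠ 0; add k_4 = 9/7y^2 + 9/14y - 5/14 to the basis.

The other S-polynomials (S(h_1,k_3), S(h_1,k_4), S(h_2,k_4), S(k_3,k_4)) all reduce to 0 modulo the current basis, so we have a Gröbner basis.
Inter-reduce: drop elements whose leading term is divisible by another's, tail-reduce, and make monic.
Reduced Gröbner basis: {x - 9/7y - 4/7, y^2 + 1/2y - 5/18}.

The bases are distinct; the ideals are different.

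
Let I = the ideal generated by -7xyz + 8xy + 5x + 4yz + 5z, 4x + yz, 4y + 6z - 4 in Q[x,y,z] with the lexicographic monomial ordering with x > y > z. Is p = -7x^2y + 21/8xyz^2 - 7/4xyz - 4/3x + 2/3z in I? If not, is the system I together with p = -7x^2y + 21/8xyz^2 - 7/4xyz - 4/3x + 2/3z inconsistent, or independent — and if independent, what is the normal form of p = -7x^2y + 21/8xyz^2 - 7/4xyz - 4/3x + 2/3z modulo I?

-7x^2y + 21/8xyz^2 - 7/4xyz - 4/3x + 2/3z is independent of I; its normal form modulo I is -1/2z^2 + z.

First compute the reduced Gröbner basis of I by Buchberger's algorithm.
f_1 = -7xyz + 8xy + 5x + 4yz + 5z, LT = xyz.
f_2 = 4x + yz, LT = x.
f_3 = 4y + 6z - 4, LT = y.

S(f_1,f_2): lcm = xyz. S = -8/7xy - 5/7x - 1/4y^2z^2 - 4/7yz - 5/7z.
  reduce S modulo (f_1, f_2, f_3):
  remainder -9/16z^4 + 39/28z^3 - 29/56z^2 - 23/28z ≠ 0; add h_4 = -9/16z^4 + 39/28z^3 - 29/56z^2 - 23/28z to the basis.

The other S-polynomials (S(f_1,f_3), S(f_2,f_3), S(f_1,h_4), S(f_2,h_4), S(f_3,h_4)) all reduce to 0 modulo the current basis, so we have a Gröbner basis.
Inter-reduce: drop elements whose leading term is divisible by another's, tail-reduce, and make monic.
Reduced Gröbner basis: {x - 3/8z^2 + 1/4z, y + 3/2z - 1, z^4 - 52/21z^3 + 58/63z^2 + 92/63z}.
Label its elements g_1 = x - 3/8z^2 + 1/4z, g_2 = y + 3/2z - 1, g_3 = z^4 - 52/21z^3 + 58/63z^2 + 92/63z.

Reduce p = -7x^2y + 21/8xyz^2 - 7/4xyz - 4/3x + 2/3z modulo G:
  leading term x^2y: subtract (-7xy)·g_1 from -7x^2y + 21/8xyz^2 - 7/4xyz - 4/3x + 2/3z → -4/3x + 2/3z
  leading term x: subtract (-4/3)·g_1 from -4/3x + 2/3z → -1/2z^2 + z
  leading term z^2: no divisor's leading term divides it; move -1/2z^2 to the remainder.
  leading term z: no divisor's leading term divides it; move z to the remainder.
  normal form = -1/2z^2 + z.
The normal form is nonzero, so p ∉ I. Since p minus its normal form lies in I, I + (p) = I + (r) where r = -1/2z^2 + z; decide whether this ideal is the whole ring.
Run Buchberger on G together with r (pairs among the g_i already reduce to 0 since G is a Gröbner basis):
g_1 = x - 3/8z^2 + 1/4z, LT = x.
g_2 = y + 3/2z - 1, LT = y.
g_3 = z^4 - 52/21z^3 + 58/63z^2 + 92/63z, LT = z^4.
r = -1/2z^2 + z, LT = z^2.

S(g_3,r): lcm = z^4. S = -10/21z^3 + 58/63z^2 + 92/63z.
  reduce S modulo (g_1, g_2, g_3, r):
  remainder 88/63z ≠ 0; add m_5 = 88/63z to the basis.

The other S-polynomials (S(g_1,g_2), S(g_1,g_3), S(g_1,r), S(g_2,g_3), S(g_2,r), S(g_1,m_5), S(g_2,m_5), S(g_3,m_5), S(r,m_5)) all reduce to 0 modulo the current basis, so we have a Gröbner basis.
Inter-reduce: drop elements whose leading term is divisible by another's, tail-reduce, and make monic.
Reduced Gröbner basis: {x, y - 1, z}.
The reduced Gröbner basis of I + (p) is {x, y - 1, z} ≠ {1}, a proper ideal, so the enlarged system stays consistent: p is independent of I, with normal form -1/2z^2 + z.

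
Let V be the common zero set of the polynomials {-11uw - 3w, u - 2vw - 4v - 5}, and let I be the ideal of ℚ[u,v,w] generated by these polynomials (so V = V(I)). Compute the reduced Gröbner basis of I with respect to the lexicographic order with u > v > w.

f_1 = -11uw - 3w, LT = uw.
f_2 = u - 2vw - 4v - 5, LT = u.

S(f_1,f_2): lcm = uw. S = 2vw² + 4vw + 58/11w.
  reduce S modulo (f_1, f_2):
  remainder 2vw² + 4vw + 58/11w ≠ 0; add g_3 = 2vw² + 4vw + 58/11w to the basis.

The other S-polynomials (S(f_1,g_3), S(f_2,g_3)) all reduce to 0 modulo the current basis, so we have a Gröbner basis.
Inter-reduce: drop elements whose leading term is divisible by another's, tail-reduce, and make monic.

G = {u - 2vw - 4v - 5, vw² + 2vw + 29/11w}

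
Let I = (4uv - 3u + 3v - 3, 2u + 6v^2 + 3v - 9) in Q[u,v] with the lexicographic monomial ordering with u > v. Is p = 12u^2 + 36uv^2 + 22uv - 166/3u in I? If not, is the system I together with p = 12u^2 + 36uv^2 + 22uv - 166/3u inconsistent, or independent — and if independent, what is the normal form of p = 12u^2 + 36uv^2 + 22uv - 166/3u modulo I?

12u^2 + 36uv^2 + 22uv - 166/3u is independent of I; its normal form modulo I is -5v^2 - 11/2v + 21/2.

First compute the reduced Gröbner basis of I by Buchberger's algorithm.
f_1 = 4uv - 3u + 3v - 3, LT = uv.
f_2 = 2u + 6v^2 + 3v - 9, LT = u.

S(f_1,f_2): lcm = uv. S = -3/4u - 3v^3 - 3/2v^2 + 21/4v - 3/4.
  leading term u: subtract (-3/8)·f_2 from -3/4u - 3v^3 - 3/2v^2 + 21/4v - 3/4 → -3v^3 + 3/4v^2 + 51/8v - 33/8
  leading term v^3: no divisor's leading term divides it; move -3v^3 to the remainder.
  leading term v^2: no divisor's leading term divides it; move 3/4v^2 to the remainder.
  leading term v: no divisor's leading term divides it; move 51/8v to the remainder.
  leading term 1: no divisor's leading term divides it; move -33/8 to the remainder.
  remainder -3v^3 + 3/4v^2 + 51/8v - 33/8 ≠ 0; add h_3 = -3v^3 + 3/4v^2 + 51/8v - 33/8 to the basis.

The other S-polynomials (S(f_1,h_3), S(f_2,h_3)) all reduce to 0 modulo the current basis, so we have a Gröbner basis.
Inter-reduce: drop elements whose leading term is divisible by another's, tail-reduce, and make monic.
Reduced Gröbner basis: {u + 3v^2 + 3/2v - 9/2, v^3 - 1/4v^2 - 17/8v + 11/8}.
Label its elements g_1 = u + 3v^2 + 3/2v - 9/2, g_2 = v^3 - 1/4v^2 - 17/8v + 11/8.

Reduce p = 12u^2 + 36uv^2 + 22uv - 166/3u modulo G:
  leading term u^2: subtract (12u)·g_1 from 12u^2 + 36uv^2 + 22uv - 166/3u → 4uv - 4/3u
  leading term uv: subtract (4v)·g_1 from 4uv - 4/3u → -4/3u - 12v^3 - 6v^2 + 18v
  leading term u: subtract (-4/3)·g_1 from -4/3u - 12v^3 - 6v^2 + 18v → -12v^3 - 2v^2 + 20v - 6
  leading term v^3: subtract (-12)·g_2 from -12v^3 - 2v^2 + 20v - 6 → -5v^2 - 11/2v + 21/2
  leading term v^2: no divisor's leading term divides it; move -5v^2 to the remainder.
  leading term v: no divisor's leading term divides it; move -11/2v to the remainder.
  leading term 1: no divisor's leading term divides it; move 21/2 to the remainder.
  normal form = -5v^2 - 11/2v + 21/2.
The normal form is nonzero, so p ∉ I. Since p minus its normal form lies in I, I + (p) = I + (r) where r = -5v^2 - 11/2v + 21/2; decide whether this ideal is the whole ring.
Run Buchberger on G together with r (pairs among the g_i already reduce to 0 since G is a Gröbner basis):
g_1 = u + 3v^2 + 3/2v - 9/2, LT = u.
g_2 = v^3 - 1/4v^2 - 17/8v + 11/8, LT = v^3.
r = -5v^2 - 11/2v + 21/2, LT = v^2.

S(g_2,r): lcm = v^3. S = -27/20v^2 - 1/40v + 11/8.
  leading term v^2: subtract (27/100)·r from -27/20v^2 - 1/40v + 11/8 → 73/50v - 73/50
  leading term v: no divisor's leading term divides it; move 73/50v to the remainder.
  leading term 1: no divisor's leading term divides it; move -73/50 to the remainder.
  remainder 73/50v - 73/50 ≠ 0; add m_4 = 73/50v - 73/50 to the basis.

The other S-polynomials (S(g_1,g_2), S(g_1,r), S(g_1,m_4), S(g_2,m_4), S(r,m_4)) all reduce to 0 modulo the current basis, so we have a Gröbner basis.
Inter-reduce: drop elements whose leading term is divisible by another's, tail-reduce, and make monic.
Reduced Gröbner basis: {u, v - 1}.
The reduced Gröbner basis of I + (p) is {u, v - 1} ≠ {1}, a proper ideal, so the enlarged system stays consistent: p is independent of I, with normal form -5v^2 - 11/2v + 21/2.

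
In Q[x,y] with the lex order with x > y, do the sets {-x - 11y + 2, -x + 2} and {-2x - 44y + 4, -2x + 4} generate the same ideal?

For a fixed monomial order, each ideal has a unique reduced Gröbner basis; comparing bases decides equality.
Buchberger on the first generating set:
f_1 = -x - 11y + 2, LT = x.
f_2 = -x + 2, LT = x.

S(f_1,f_2): lcm = x. S = 11y.
  leading term y: no divisor's leading term divides it; move 11y to the remainder.
  remainder 11y ≠ 0; add g_3 = 11y to the basis.

S(f_1,g_3): leading monomials are coprime, so the S-polynomial reduces to 0 (Buchberger's first criterion).
S(f_2,g_3): leading monomials are coprime, so the S-polynomial reduces to 0 (Buchberger's first criterion).
Every S-polynomial of the final basis reduces to 0, so we have a Gröbner basis.
Inter-reduce: drop elements whose leading term is divisible by another's, tail-reduce, and make monic.
Reduced Gröbner basis: {x - 2, y}.

Buchberger on the second generating set:
h_1 = -2x - 44y + 4, LT = x.
h_2 = -2x + 4, LT = x.

S(h_1,h_2): lcm = x. S = 22y.
  leading term y: no divisor's leading term divides it; move 22y to the remainder.
  remainder 22y ≠ 0; add k_3 = 22y to the basis.

S(h_1,k_3): leading monomials are coprime, so the S-polynomial reduces to 0 (Buchberger's first criterion).
S(h_2,k_3): leading monomials are coprime, so the S-polynomial reduces to 0 (Buchberger's first criterion).
Every S-polynomial of the final basis reduces to 0, so we have a Gröbner basis.
Inter-reduce: drop elements whose leading term is divisible by another's, tail-reduce, and make monic.
Reduced Gröbner basis: {x - 2, y}.

The two bases agree; hence the ideals are identical.
The same test decides containment: I ⊆ J iff every generator of I reduces to 0 modulo a Gröbner basis of J.

Yes, the ideals are equal.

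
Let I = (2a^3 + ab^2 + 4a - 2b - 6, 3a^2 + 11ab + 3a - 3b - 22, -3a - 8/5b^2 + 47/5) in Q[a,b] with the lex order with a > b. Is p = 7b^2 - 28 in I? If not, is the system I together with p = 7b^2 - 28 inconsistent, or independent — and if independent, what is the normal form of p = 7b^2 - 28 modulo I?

7b^2 - 28 lies in I (it reduces to 0).

First compute the reduced Gröbner basis of I by Buchberger's algorithm.
f_1 = 2a^3 + ab^2 + 4a - 2b - 6, LT = a^3.
f_2 = 3a^2 + 11ab + 3a - 3b - 22, LT = a^2.
f_3 = -3a - 8/5b^2 + 47/5, LT = a.

S(f_1,f_2): lcm = a^3. S = -11/3a^2b - a^2 + 1/2ab^2 + ab + 28/3a - b - 3.
  leading term a^2b: subtract (-11/9b)·f_2 from -11/3a^2b - a^2 + 1/2ab^2 + ab + 28/3a - b - 3 → -a^2 + 251/18ab^2 + 14/3ab + 28/3a - 11/3b^2 - 251/9b - 3
  leading term a^2: subtract (-1/3)·f_2 from -a^2 + 251/18ab^2 + 14/3ab + 28/3a - 11/3b^2 - 251/9b - 3 → 251/18ab^2 + 25/3ab + 31/3a - 11/3b^2 - 260/9b - 31/3
  leading term ab^2: subtract (-251/54b^2)·f_3 from 251/18ab^2 + 25/3ab + 31/3a - 11/3b^2 - 260/9b - 31/3 → 25/3ab + 31/3a - 1004/135b^4 + 10807/270b^2 - 260/9b - 31/3
  leading term ab: subtract (-25/9b)·f_3 from 25/3ab + 31/3a - 1004/135b^4 + 10807/270b^2 - 260/9b - 31/3 → 31/3a - 1004/135b^4 - 40/9b^3 + 10807/270b^2 - 25/9b - 31/3
  leading term a: subtract (-31/9)·f_3 from 31/3a - 1004/135b^4 - 40/9b^3 + 10807/270b^2 - 25/9b - 31/3 → -1004/135b^4 - 40/9b^3 + 9319/270b^2 - 25/9b + 992/45
  leading term b^4: no divisor's leading term divides it; move -1004/135b^4 to the remainder.
  leading term b^3: no divisor's leading term divides it; move -40/9b^3 to the remainder.
  leading term b^2: no divisor's leading term divides it; move 9319/270b^2 to the remainder.
  leading term b: no divisor's leading term divides it; move -25/9b to the remainder.
  leading term 1: no divisor's leading term divides it; move 992/45 to the remainder.
  remainder -1004/135b^4 - 40/9b^3 + 9319/270b^2 - 25/9b + 992/45 ≠ 0; add h_4 = -1004/135b^4 - 40/9b^3 + 9319/270b^2 - 25/9b + 992/45 to the basis.

S(f_1,f_3): lcm = a^3. S = -8/15a^2b^2 + 47/15a^2 + 1/2ab^2 + 2a - b - 3.
  leading term a^2b^2: subtract (-8/45b^2)·f_2 from -8/15a^2b^2 + 47/15a^2 + 1/2ab^2 + 2a - b - 3 → 47/15a^2 + 88/45ab^3 + 31/30ab^2 + 2a - 8/15b^3 - 176/45b^2 - b - 3
  leading term a^2: subtract (47/45)·f_2 from 47/15a^2 + 88/45ab^3 + 31/30ab^2 + 2a - 8/15b^3 - 176/45b^2 - b - 3 → 88/45ab^3 + 31/30ab^2 - 517/45ab - 17/15a - 8/15b^3 - 176/45b^2 + 32/15b + 899/45
  leading term ab^3: subtract (-88/135b^3)·f_3 from 88/45ab^3 + 31/30ab^2 - 517/45ab - 17/15a - 8/15b^3 - 176/45b^2 + 32/15b + 899/45 → 31/30ab^2 - 517/45ab - 17/15a - 704/675b^5 + 3776/675b^3 - 176/45b^2 + 32/15b + 899/45
  leading term ab^2: subtract (-31/90b^2)·f_3 from 31/30ab^2 - 517/45ab - 17/15a - 704/675b^5 + 3776/675b^3 - 176/45b^2 + 32/15b + 899/45 → -517/45ab - 17/15a - 704/675b^5 - 124/225b^4 + 3776/675b^3 - 101/150b^2 + 32/15b + 899/45
  leading term ab: subtract (517/135b)·f_3 from -517/45ab - 17/15a - 704/675b^5 - 124/225b^4 + 3776/675b^3 - 101/150b^2 + 32/15b + 899/45 → -17/15a - 704/675b^5 - 124/225b^4 + 7912/675b^3 - 101/150b^2 - 22859/675b + 899/45
  leading term a: subtract (17/45)·f_3 from -17/15a - 704/675b^5 - 124/225b^4 + 7912/675b^3 - 101/150b^2 - 22859/675b + 899/45 → -704/675b^5 - 124/225b^4 + 7912/675b^3 - 31/450b^2 - 22859/675b + 1232/75
  leading term b^5: subtract (176/1255b)·h_4 from -704/675b^5 - 124/225b^4 + 7912/675b^3 - 31/450b^2 - 22859/675b + 1232/75 → 4076/56475b^4 + 233168/33885b^3 + 12073/37650b^2 - 1252277/33885b + 1232/75
  leading term b^4: subtract (-3057/315005)·h_4 from 4076/56475b^4 + 233168/33885b^3 + 12073/37650b^2 - 1252277/33885b + 1232/75 → 58158328/8505135b^3 + 1858703/2835045b^2 - 314550802/8505135b + 5241872/315005
  leading term b^3: no divisor's leading term divides it; move 58158328/8505135b^3 to the remainder.
  leading term b^2: no divisor's leading term divides it; move 1858703/2835045b^2 to the remainder.
  leading term b: no divisor's leading term divides it; move -314550802/8505135b to the remainder.
  leading term 1: no divisor's leading term divides it; move 5241872/315005 to the remainder.
  remainder 58158328/8505135b^3 + 1858703/2835045b^2 - 314550802/8505135b + 5241872/315005 ≠ 0; add h_5 = 58158328/8505135b^3 + 1858703/2835045b^2 - 314550802/8505135b + 5241872/315005 to the basis.

S(f_2,f_3): lcm = a^2. S = -8/15ab^2 + 11/3ab + 62/15a - b - 22/3.
  leading term ab^2: subtract (8/45b^2)·f_3 from -8/15ab^2 + 11/3ab + 62/15a - b - 22/3 → 11/3ab + 62/15a + 64/225b^4 - 376/225b^2 - b - 22/3
  leading term ab: subtract (-11/9b)·f_3 from 11/3ab + 62/15a + 64/225b^4 - 376/225b^2 - b - 22/3 → 62/15a + 64/225b^4 - 88/45b^3 - 376/225b^2 + 472/45b - 22/3
  leading term a: subtract (-62/45)·f_3 from 62/15a + 64/225b^4 - 88/45b^3 - 376/225b^2 + 472/45b - 22/3 → 64/225b^4 - 88/45b^3 - 872/225b^2 + 472/45b + 1264/225
  leading term b^4: subtract (-48/1255)·h_4 from 64/225b^4 - 88/45b^3 - 872/225b^2 + 472/45b + 1264/225 → -24008/11295b^3 - 28864/11295b^2 + 117272/11295b + 72976/11295
  leading term b^3: subtract (-2259753/7269791)·h_5 from -24008/11295b^3 - 28864/11295b^2 + 117272/11295b + 72976/11295 → -153865613/65428119b^2 - 24282610/21809373b + 761158112/65428119
  leading term b^2: no divisor's leading term divides it; move -153865613/65428119b^2 to the remainder.
  leading term b: no divisor's leading term divides it; move -24282610/21809373b to the remainder.
  leading term 1: no divisor's leading term divides it; move 761158112/65428119 to the remainder.
  remainder -153865613/65428119b^2 - 24282610/21809373b + 761158112/65428119 ≠ 0; add h_6 = -153865613/65428119b^2 - 24282610/21809373b + 761158112/65428119 to the basis.

S(h_4,h_5): lcm = b^4. S = 7324145841/14597740328b^3 + 11205068973/14597740328b^2 - 15035911647/7298870164b - 744/251.
  leading term b^3: subtract (248178681822285/3382391115755584)·h_5 from 7324145841/14597740328b^3 + 11205068973/14597740328b^2 - 15035911647/7298870164b - 744/251 → 2433577055988225/3382391115755584b^2 + 1105356544942275/1691195557877792b - 884733400232625/211399444734724
  leading term b^2: subtract (-21902193503894025/71588534310200512)·h_6 from 2433577055988225/3382391115755584b^2 + 1105356544942275/1691195557877792b - 884733400232625/211399444734724 → 254590158024675/813506071706824b - 254590158024675/406753035853412
  leading term b: no divisor's leading term divides it; move 254590158024675/813506071706824b to the remainder.
  leading term 1: no divisor's leading term divides it; move -254590158024675/406753035853412 to the remainder.
  remainder 254590158024675/813506071706824b - 254590158024675/406753035853412 ≠ 0; add h_7 = 254590158024675/813506071706824b - 254590158024675/406753035853412 to the basis.

The other S-polynomials (S(f_1,h_4), S(f_2,h_4), S(f_3,h_4), S(f_1,h_5), S(f_2,h_5), S(f_3,h_5), S(f_1,h_6), S(f_2,h_6), S(f_3,h_6), S(h_4,h_6), S(h_5,h_6), S(f_1,h_7), S(f_2,h_7), S(f_3,h_7), S(h_4,h_7), S(h_5,h_7), S(h_6,h_7)) all reduce to 0 modulo the current basis, so we have a Gröbner basis.
Inter-reduce: drop elements whose leading term is divisible by another's, tail-reduce, and make monic.
Reduced Gröbner basis: {a - 1, b - 2}.
Label its elements g_1 = a - 1, g_2 = b - 2.

Reduce p = 7b^2 - 28 modulo G:
  leading term b^2: subtract (7b)·g_2 from 7b^2 - 28 → 14b - 28
  leading term b: subtract (14)·g_2 from 14b - 28 → 0
  normal form = 0.
Since the normal form is 0, p ∈ I.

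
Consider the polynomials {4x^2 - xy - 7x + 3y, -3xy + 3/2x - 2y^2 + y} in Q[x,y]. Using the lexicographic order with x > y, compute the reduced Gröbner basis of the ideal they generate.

G = {x^2 - 15/8x + 1/6y^2 + 2/3y, xy - 1/2x + 2/3y^2 - 1/3y, y^3 + 29/11y^2 - 69/44y}

The reduced Gröbner basis is the canonical form of the ideal for this ordering.

f_1 = 4x^2 - xy - 7x + 3y, LT = x^2.
f_2 = -3xy + 3/2x - 2y^2 + y, LT = xy.

S(f_1,f_2): lcm = x^2y. S = 1/2x^2 - 11/12xy^2 - 17/12xy + 3/4y^2.
  reduce S modulo (f_1, f_2):
  remainder 11/18y^3 + 29/18y^2 - 23/24y ≠ 0; add g_3 = 11/18y^3 + 29/18y^2 - 23/24y to the basis.

The other S-polynomials (S(f_1,g_3), S(f_2,g_3)) all reduce to 0 modulo the current basis, so we have a Gröbner basis.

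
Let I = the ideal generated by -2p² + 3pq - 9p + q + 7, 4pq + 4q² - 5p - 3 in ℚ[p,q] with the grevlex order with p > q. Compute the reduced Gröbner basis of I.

f_1 = -2p² + 3pq - 9p + q + 7, LT = p².
f_2 = 4pq + 4q² - 5p - 3, LT = pq.

S(f_1,f_2): lcm = p²q. S = -5/2pq² + 5/4p² + 9/2pq - ½q² + ¾p - 7/2q.
  leading term pq²: subtract (-⅝q)·f_2 from -5/2pq² + 5/4p² + 9/2pq - ½q² + ¾p - 7/2q → 5/2q³ + 5/4p² + 11/8pq - ½q² + ¾p - 43/8q
  leading term q³: no divisor's leading term divides it; move 5/2q³ to the remainder.
  leading term p²: subtract (-⅝)·f_1 from 5/4p² + 11/8pq - ½q² + ¾p - 43/8q → 13/4pq - ½q² - 39/8p - 19/4q + 35/8
  leading term pq: subtract (13/16)·f_2 from 13/4pq - ½q² - 39/8p - 19/4q + 35/8 → -15/4q² - 13/16p - 19/4q + 109/16
  leading term q²: no divisor's leading term divides it; move -15/4q² to the remainder.
  leading term p: no divisor's leading term divides it; move -13/16p to the remainder.
  leading term q: no divisor's leading term divides it; move -19/4q to the remainder.
  leading term 1: no divisor's leading term divides it; move 109/16 to the remainder.
  remainder 5/2q³ - 15/4q² - 13/16p - 19/4q + 109/16 ≠ 0; add g_3 = 5/2q³ - 15/4q² - 13/16p - 19/4q + 109/16 to the basis.

S(f_1,g_3): leading monomials are coprime, so the S-polynomial reduces to 0 (Buchberger's first criterion).
S(f_2,g_3): lcm = pq³. S = q⁴ + ¼pq² + 13/40p² + 19/10pq - ¾q² - 109/40p.
  leading term q⁴: subtract (⅖q)·g_3 from q⁴ + ¼pq² + 13/40p² + 19/10pq - ¾q² - 109/40p → ¼pq² + 3/2q³ + 13/40p² + 89/40pq + 23/20q² - 109/40p - 109/40q
  leading term pq²: subtract (1/16q)·f_2 from ¼pq² + 3/2q³ + 13/40p² + 89/40pq + 23/20q² - 109/40p - 109/40q → 5/4q³ + 13/40p² + 203/80pq + 23/20q² - 109/40p - 203/80q
  leading term q³: subtract (½)·g_3 from 5/4q³ + 13/40p² + 203/80pq + 23/20q² - 109/40p - 203/80q → 13/40p² + 203/80pq + 121/40q² - 371/160p - 13/80q - 109/32
  leading term p²: subtract (-13/80)·f_1 from 13/40p² + 203/80pq + 121/40q² - 371/160p - 13/80q - 109/32 → 121/40pq + 121/40q² - 121/32p - 363/160
  leading term pq: subtract (121/160)·f_2 from 121/40pq + 121/40q² - 121/32p - 363/160 → 0
  remainder 0.

Every S-polynomial of the final basis reduces to 0, so we have a Gröbner basis.

G = {q³ - 3/2q² - 13/40p - 19/10q + 109/40, p² + 3/2q² + 21/8p - ½q - 37/8, pq + q² - 5/4p - ¾}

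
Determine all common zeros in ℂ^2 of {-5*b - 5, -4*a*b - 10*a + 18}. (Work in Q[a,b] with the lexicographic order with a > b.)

Compute a lex Gröbner basis by Buchberger's algorithm.
f_1 = -5*b - 5, LT = b.
f_2 = -4*a*b - 10*a + 18, LT = a*b.

S(f_1,f_2): lcm = a*b. S = -3/2*a + 9/2.
  leading term a: no divisor's leading term divides it; move -3/2*a to the remainder.
  leading term 1: no divisor's leading term divides it; move 9/2 to the remainder.
  remainder -3/2*a + 9/2 ≠ 0; add h_3 = -3/2*a + 9/2 to the basis.

The other S-polynomials (S(f_1,h_3), S(f_2,h_3)) all reduce to 0 modulo the current basis, so we have a Gröbner basis.
Inter-reduce: drop elements whose leading term is divisible by another's, tail-reduce, and make monic.
Reduced Gröbner basis: {a - 3, b + 1}.

From the last basis element, b + 1 = 0, so b takes values in {-1}. Each choice, substituted upward through the basis, yields the corresponding point(s) of the solution set.
  b = -1: the earlier basis element becomes a - 3 = 0, giving a = 3 — point (3, -1).
Substituting each solution back into the original system confirms all equations vanish.
A lex Gröbner basis triangularizes the system, enabling back-substitution.

{(3, -1)}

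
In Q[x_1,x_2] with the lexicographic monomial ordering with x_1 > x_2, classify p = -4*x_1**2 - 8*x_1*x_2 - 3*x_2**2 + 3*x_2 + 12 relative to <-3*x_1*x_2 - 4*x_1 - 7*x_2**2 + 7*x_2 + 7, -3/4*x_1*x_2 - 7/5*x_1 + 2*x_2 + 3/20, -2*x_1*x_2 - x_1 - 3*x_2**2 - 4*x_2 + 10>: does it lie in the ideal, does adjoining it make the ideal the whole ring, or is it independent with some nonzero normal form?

First compute the reduced Gröbner basis of I by Buchberger's algorithm.
f_1 = -3*x_1*x_2 - 4*x_1 - 7*x_2**2 + 7*x_2 + 7, LT = x_1*x_2.
f_2 = -3/4*x_1*x_2 - 7/5*x_1 + 2*x_2 + 3/20, LT = x_1*x_2.
f_3 = -2*x_1*x_2 - x_1 - 3*x_2**2 - 4*x_2 + 10, LT = x_1*x_2.

S(f_1,f_2): lcm = x_1*x_2. S = -8/15*x_1 + 7/3*x_2**2 + 1/3*x_2 - 32/15.
  reduce S modulo (f_1, f_2, f_3):
  remainder -8/15*x_1 + 7/3*x_2**2 + 1/3*x_2 - 32/15 ≠ 0; add h_4 = -8/15*x_1 + 7/3*x_2**2 + 1/3*x_2 - 32/15 to the basis.

S(f_1,f_3): lcm = x_1*x_2. S = 5/6*x_1 + 5/6*x_2**2 - 13/3*x_2 + 8/3.
  reduce S modulo (f_1, f_2, f_3, h_4):
  remainder 215/48*x_2**2 - 61/16*x_2 - 2/3 ≠ 0; add h_5 = 215/48*x_2**2 - 61/16*x_2 - 2/3 to the basis.

S(f_1,h_4): lcm = x_1*x_2. S = 4/3*x_1 + 35/8*x_2**3 + 71/24*x_2**2 - 19/3*x_2 - 7/3.
  reduce S modulo (f_1, f_2, f_3, h_4, h_5):
  remainder 53657/9245*x_2 - 53657/9245 ≠ 0; add h_6 = 53657/9245*x_2 - 53657/9245 to the basis.

The other S-polynomials (S(f_2,f_3), S(f_2,h_4), S(f_3,h_4), S(f_1,h_5), S(f_2,h_5), S(f_3,h_5), S(h_4,h_5), S(f_1,h_6), S(f_2,h_6), S(f_3,h_6), S(h_4,h_6), S(h_5,h_6)) all reduce to 0 modulo the current basis, so we have a Gröbner basis.
Inter-reduce: drop elements whose leading term is divisible by another's, tail-reduce, and make monic.
Reduced Gröbner basis: {x_1 - 1, x_2 - 1}.
Label its elements g_1 = x_1 - 1, g_2 = x_2 - 1.

Reduce p = -4*x_1**2 - 8*x_1*x_2 - 3*x_2**2 + 3*x_2 + 12 modulo G:
  leading term x_1**2: subtract (-4*x_1)·g_1 from -4*x_1**2 - 8*x_1*x_2 - 3*x_2**2 + 3*x_2 + 12 → -8*x_1*x_2 - 4*x_1 - 3*x_2**2 + 3*x_2 + 12
  leading term x_1*x_2: subtract (-8*x_2)·g_1 from -8*x_1*x_2 - 4*x_1 - 3*x_2**2 + 3*x_2 + 12 → -4*x_1 - 3*x_2**2 - 5*x_2 + 12
  leading term x_1: subtract (-4)·g_1 from -4*x_1 - 3*x_2**2 - 5*x_2 + 12 → -3*x_2**2 - 5*x_2 + 8
  leading term x_2**2: subtract (-3*x_2)·g_2 from -3*x_2**2 - 5*x_2 + 8 → -8*x_2 + 8
  leading term x_2: subtract (-8)·g_2 from -8*x_2 + 8 → 0
  normal form = 0.
Since the normal form is 0, p ∈ I.

-4*x_1**2 - 8*x_1*x_2 - 3*x_2**2 + 3*x_2 + 12 lies in I (it reduces to 0).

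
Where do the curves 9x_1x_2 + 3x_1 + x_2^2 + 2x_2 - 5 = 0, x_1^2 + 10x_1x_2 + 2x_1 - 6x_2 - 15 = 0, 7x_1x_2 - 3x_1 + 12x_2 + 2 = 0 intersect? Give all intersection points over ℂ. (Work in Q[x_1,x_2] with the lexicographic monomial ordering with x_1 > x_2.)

Compute a lex Gröbner basis by Buchberger's algorithm.
f_1 = 9x_1x_2 + 3x_1 + x_2^2 + 2x_2 - 5, LT = x_1x_2.
f_2 = x_1^2 + 10x_1x_2 + 2x_1 - 6x_2 - 15, LT = x_1^2.
f_3 = 7x_1x_2 - 3x_1 + 12x_2 + 2, LT = x_1x_2.

S(f_1,f_2): lcm = x_1^2x_2. S = 1/3x_1^2 - 89/9x_1x_2^2 - 16/9x_1x_2 - 5/9x_1 + 6x_2^2 + 15x_2.
  reduce S modulo (f_1, f_2, f_3):
  remainder -50/81x_1 + 89/81x_2^3 + 2041/243x_2^2 + 2894/243x_2 + 970/243 ≠ 0; add h_4 = -50/81x_1 + 89/81x_2^3 + 2041/243x_2^2 + 2894/243x_2 + 970/243 to the basis.

S(f_1,f_3): lcm = x_1x_2. S = 16/21x_1 + 1/9x_2^2 - 94/63x_2 - 53/63.
  reduce S modulo (f_1, f_2, f_3, h_4):
  remainder 712/525x_2^3 + 5501/525x_2^2 + 6934/525x_2 + 143/35 ≠ 0; add h_5 = 712/525x_2^3 + 5501/525x_2^2 + 6934/525x_2 + 143/35 to the basis.

S(f_2,f_3): lcm = x_1^2x_2. S = 3/7x_1^2 + 10x_1x_2^2 + 2/7x_1x_2 - 2/7x_1 - 6x_2^2 - 15x_2.
  reduce S modulo (f_1, f_2, f_3, h_4, h_5):
  remainder 703/712x_2^2 + 2893/356x_2 + 5083/712 ≠ 0; add h_6 = 703/712x_2^2 + 2893/356x_2 + 5083/712 to the basis.

S(f_1,h_4): lcm = x_1x_2. S = 1/3x_1 + 89/50x_2^4 + 2041/150x_2^3 + 4366/225x_2^2 + 301/45x_2 - 5/9.
  reduce S modulo (f_1, f_2, f_3, h_4, h_5, h_6):
  remainder -15822/703x_2 - 15822/703 ≠ 0; add h_7 = -15822/703x_2 - 15822/703 to the basis.

The other S-polynomials (S(f_2,h_4), S(f_3,h_4), S(f_1,h_5), S(f_2,h_5), S(f_3,h_5), S(h_4,h_5), S(f_1,h_6), S(f_2,h_6), S(f_3,h_6), S(h_4,h_6), S(h_5,h_6), S(f_1,h_7), S(f_2,h_7), S(f_3,h_7), S(h_4,h_7), S(h_5,h_7), S(h_6,h_7)) all reduce to 0 modulo the current basis, so we have a Gröbner basis.
Inter-reduce: drop elements whose leading term is divisible by another's, tail-reduce, and make monic.
Reduced Gröbner basis: {x_1 + 1, x_2 + 1}.

A lex Gröbner basis eliminates variables successively. Here x_2 + 1 depends only on x_2, with roots {-1}; lifting each root through the earlier basis elements recovers the full solutions.
  x_2 = -1: the earlier basis element becomes x_1 + 1 = 0, giving x_1 = -1 — point (-1, -1).

{(-1, -1)}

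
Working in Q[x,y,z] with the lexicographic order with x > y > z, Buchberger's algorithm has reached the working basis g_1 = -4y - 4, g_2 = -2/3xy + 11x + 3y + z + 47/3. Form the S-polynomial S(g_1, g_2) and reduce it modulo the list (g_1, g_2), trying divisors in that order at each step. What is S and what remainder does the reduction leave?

lcm(LM(g_1), LM(g_2)) = xy.
S = (lcm/LT(g_1))·g_1 − (lcm/LT(g_2))·g_2 = 35/2x + 9/2y + 3/2z + 47/2.
Reduce S modulo (g_1, g_2) in that order:
  leading term x: no divisor's leading term divides it; move 35/2x to the remainder.
  leading term y: subtract (-9/8)·g_1 from 9/2y + 3/2z + 47/2 → 3/2z + 19
  leading term z: no divisor's leading term divides it; move 3/2z to the remainder.
  leading term 1: no divisor's leading term divides it; move 19 to the remainder.
The remainder 35/2x + 3/2z + 19 is nonzero, so it would be added as the next basis element.

S(g_1, g_2) = 35/2x + 9/2y + 3/2z + 47/2; remainder on division = 35/2x + 3/2z + 19.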